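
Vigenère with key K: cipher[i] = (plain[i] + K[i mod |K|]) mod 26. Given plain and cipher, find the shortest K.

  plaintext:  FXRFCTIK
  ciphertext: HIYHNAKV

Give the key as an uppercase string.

  i= 0: H-F =  2 → C
  i= 1: I-X = 11 → L
  i= 2: Y-R =  7 → H
  i= 3: H-F =  2 → C
  i= 4: N-C = 11 → L
  i= 5: A-T =  7 → H
  i= 6: K-I =  2 → C
  i= 7: V-K = 11 → L
  shifts repeat with period 3: CLH

CLH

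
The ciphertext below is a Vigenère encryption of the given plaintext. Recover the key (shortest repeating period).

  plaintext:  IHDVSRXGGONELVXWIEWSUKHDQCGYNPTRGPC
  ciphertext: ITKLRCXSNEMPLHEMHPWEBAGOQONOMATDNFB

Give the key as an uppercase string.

AMHQZL

  i= 0: I-I =  0 → A
  i= 1: T-H = 12 → M
  i= 2: K-D =  7 → H
  i= 3: L-V = 16 → Q
  i= 4: R-S = 25 → Z
  i= 5: C-R = 11 → L
  i= 6: X-X =  0 → A
  i= 7: S-G = 12 → M
  i= 8: N-G =  7 → H
  i= 9: E-O = 16 → Q
  i=10: M-N = 25 → Z
  i=11: P-E = 11 → L
  i=12: L-L =  0 → A
  i=13: H-V = 12 → M
  i=14: E-X =  7 → H
  i=15: M-W = 16 → Q
  i=16: H-I = 25 → Z
  i=17: P-E = 11 → L
  i=18: W-W =  0 → A
  i=19: E-S = 12 → M
  i=20: B-U =  7 → H
  i=21: A-K = 16 → Q
  i=22: G-H = 25 → Z
  i=23: O-D = 11 → L
  i=24: Q-Q =  0 → A
  i=25: O-C = 12 → M
  i=26: N-G =  7 → H
  i=27: O-Y = 16 → Q
  i=28: M-N = 25 → Z
  i=29: A-P = 11 → L
  i=30: T-T =  0 → A
  i=31: D-R = 12 → M
  i=32: N-G =  7 → H
  i=33: F-P = 16 → Q
  i=34: B-C = 25 → Z
  shifts repeat with period 6: AMHQZL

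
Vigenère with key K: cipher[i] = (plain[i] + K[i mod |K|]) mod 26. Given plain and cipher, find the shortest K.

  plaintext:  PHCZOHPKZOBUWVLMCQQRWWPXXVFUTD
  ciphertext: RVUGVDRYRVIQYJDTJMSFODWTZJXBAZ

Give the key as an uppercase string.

  i= 0: R-P =  2 → C
  i= 1: V-H = 14 → O
  i= 2: U-C = 18 → S
  i= 3: G-Z =  7 → H
  i= 4: V-O =  7 → H
  i= 5: D-H = 22 → W
  i= 6: R-P =  2 → C
  i= 7: Y-K = 14 → O
  i= 8: R-Z = 18 → S
  i= 9: V-O =  7 → H
  i=10: I-B =  7 → H
  i=11: Q-U = 22 → W
  i=12: Y-W =  2 → C
  i=13: J-V = 14 → O
  i=14: D-L = 18 → S
  i=15: T-M =  7 → H
  i=16: J-C =  7 → H
  i=17: M-Q = 22 → W
  i=18: S-Q =  2 → C
  i=19: F-R = 14 → O
  i=20: O-W = 18 → S
  i=21: D-W =  7 → H
  i=22: W-P =  7 → H
  i=23: T-X = 22 → W
  i=24: Z-X =  2 → C
  i=25: J-V = 14 → O
  i=26: X-F = 18 → S
  i=27: B-U =  7 → H
  i=28: A-T =  7 → H
  i=29: Z-D = 22 → W
  shifts repeat with period 6: COSHHW

COSHHW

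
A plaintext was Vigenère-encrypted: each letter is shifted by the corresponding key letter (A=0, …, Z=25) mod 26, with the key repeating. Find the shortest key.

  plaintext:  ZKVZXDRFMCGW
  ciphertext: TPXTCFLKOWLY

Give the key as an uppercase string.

  i= 0: T-Z = 20 → U
  i= 1: P-K =  5 → F
  i= 2: X-V =  2 → C
  i= 3: T-Z = 20 → U
  i= 4: C-X =  5 → F
  i= 5: F-D =  2 → C
  i= 6: L-R = 20 → U
  i= 7: K-F =  5 → F
  i= 8: O-M =  2 → C
  i= 9: W-C = 20 → U
  i=10: L-G =  5 → F
  i=11: Y-W =  2 → C
  shifts repeat with period 3: UFC

UFC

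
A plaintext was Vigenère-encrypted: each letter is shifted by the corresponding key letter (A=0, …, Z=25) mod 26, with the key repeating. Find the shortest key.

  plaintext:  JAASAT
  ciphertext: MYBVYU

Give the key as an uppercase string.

DYB

  i= 0: M-J =  3 → D
  i= 1: Y-A = 24 → Y
  i= 2: B-A =  1 → B
  i= 3: V-S =  3 → D
  i= 4: Y-A = 24 → Y
  i= 5: U-T =  1 → B
  shifts repeat with period 3: DYB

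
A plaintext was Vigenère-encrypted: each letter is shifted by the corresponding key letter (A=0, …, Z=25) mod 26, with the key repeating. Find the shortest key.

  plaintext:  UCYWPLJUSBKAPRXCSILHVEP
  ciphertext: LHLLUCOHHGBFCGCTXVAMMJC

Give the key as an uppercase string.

RFNPF

  i= 0: L-U = 17 → R
  i= 1: H-C =  5 → F
  i= 2: L-Y = 13 → N
  i= 3: L-W = 15 → P
  i= 4: U-P =  5 → F
  i= 5: C-L = 17 → R
  i= 6: O-J =  5 → F
  i= 7: H-U = 13 → N
  i= 8: H-S = 15 → P
  i= 9: G-B =  5 → F
  i=10: B-K = 17 → R
  i=11: F-A =  5 → F
  i=12: C-P = 13 → N
  i=13: G-R = 15 → P
  i=14: C-X =  5 → F
  i=15: T-C = 17 → R
  i=16: X-S =  5 → F
  i=17: V-I = 13 → N
  i=18: A-L = 15 → P
  i=19: M-H =  5 → F
  i=20: M-V = 17 → R
  i=21: J-E =  5 → F
  i=22: C-P = 13 → N
  shifts repeat with period 5: RFNPF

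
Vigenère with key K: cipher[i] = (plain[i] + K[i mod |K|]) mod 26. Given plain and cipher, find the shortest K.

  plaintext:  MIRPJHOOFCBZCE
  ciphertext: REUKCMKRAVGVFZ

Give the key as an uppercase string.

FWDVT

  i= 0: R-M =  5 → F
  i= 1: E-I = 22 → W
  i= 2: U-R =  3 → D
  i= 3: K-P = 21 → V
  i= 4: C-J = 19 → T
  i= 5: M-H =  5 → F
  i= 6: K-O = 22 → W
  i= 7: R-O =  3 → D
  i= 8: A-F = 21 → V
  i= 9: V-C = 19 → T
  i=10: G-B =  5 → F
  i=11: V-Z = 22 → W
  i=12: F-C =  3 → D
  i=13: Z-E = 21 → V
  shifts repeat with period 5: FWDVT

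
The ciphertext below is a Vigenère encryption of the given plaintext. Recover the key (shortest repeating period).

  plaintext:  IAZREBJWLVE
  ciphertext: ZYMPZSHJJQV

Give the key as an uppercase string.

RYNYV

  i= 0: Z-I = 17 → R
  i= 1: Y-A = 24 → Y
  i= 2: M-Z = 13 → N
  i= 3: P-R = 24 → Y
  i= 4: Z-E = 21 → V
  i= 5: S-B = 17 → R
  i= 6: H-J = 24 → Y
  i= 7: J-W = 13 → N
  i= 8: J-L = 24 → Y
  i= 9: Q-V = 21 → V
  i=10: V-E = 17 → R
  shifts repeat with period 5: RYNYV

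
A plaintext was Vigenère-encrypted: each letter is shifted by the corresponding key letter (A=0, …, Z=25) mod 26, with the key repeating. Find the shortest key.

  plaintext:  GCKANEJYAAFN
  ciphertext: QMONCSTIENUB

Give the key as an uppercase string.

  i= 0: Q-G = 10 → K
  i= 1: M-C = 10 → K
  i= 2: O-K =  4 → E
  i= 3: N-A = 13 → N
  i= 4: C-N = 15 → P
  i= 5: S-E = 14 → O
  i= 6: T-J = 10 → K
  i= 7: I-Y = 10 → K
  i= 8: E-A =  4 → E
  i= 9: N-A = 13 → N
  i=10: U-F = 15 → P
  i=11: B-N = 14 → O
  shifts repeat with period 6: KKENPO

KKENPO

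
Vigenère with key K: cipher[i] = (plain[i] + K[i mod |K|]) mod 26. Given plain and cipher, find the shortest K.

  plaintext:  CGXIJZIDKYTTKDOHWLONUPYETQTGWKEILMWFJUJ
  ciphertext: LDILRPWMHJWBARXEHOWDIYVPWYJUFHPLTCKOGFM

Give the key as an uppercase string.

  i= 0: L-C =  9 → J
  i= 1: D-G = 23 → X
  i= 2: I-X = 11 → L
  i= 3: L-I =  3 → D
  i= 4: R-J =  8 → I
  i= 5: P-Z = 16 → Q
  i= 6: W-I = 14 → O
  i= 7: M-D =  9 → J
  i= 8: H-K = 23 → X
  i= 9: J-Y = 11 → L
  i=10: W-T =  3 → D
  i=11: B-T =  8 → I
  i=12: A-K = 16 → Q
  i=13: R-D = 14 → O
  i=14: X-O =  9 → J
  i=15: E-H = 23 → X
  i=16: H-W = 11 → L
  i=17: O-L =  3 → D
  i=18: W-O =  8 → I
  i=19: D-N = 16 → Q
  i=20: I-U = 14 → O
  i=21: Y-P =  9 → J
  i=22: V-Y = 23 → X
  i=23: P-E = 11 → L
  i=24: W-T =  3 → D
  i=25: Y-Q =  8 → I
  i=26: J-T = 16 → Q
  i=27: U-G = 14 → O
  i=28: F-W =  9 → J
  i=29: H-K = 23 → X
  i=30: P-E = 11 → L
  i=31: L-I =  3 → D
  i=32: T-L =  8 → I
  i=33: C-M = 16 → Q
  i=34: K-W = 14 → O
  i=35: O-F =  9 → J
  i=36: G-J = 23 → X
  i=37: F-U = 11 → L
  i=38: M-J =  3 → D
  shifts repeat with period 7: JXLDIQO

JXLDIQO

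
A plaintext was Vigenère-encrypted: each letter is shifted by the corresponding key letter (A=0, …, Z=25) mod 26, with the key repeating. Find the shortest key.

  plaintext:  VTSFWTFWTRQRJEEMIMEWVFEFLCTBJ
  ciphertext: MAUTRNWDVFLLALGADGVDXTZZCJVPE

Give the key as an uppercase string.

RHCOVU

  i= 0: M-V = 17 → R
  i= 1: A-T =  7 → H
  i= 2: U-S =  2 → C
  i= 3: T-F = 14 → O
  i= 4: R-W = 21 → V
  i= 5: N-T = 20 → U
  i= 6: W-F = 17 → R
  i= 7: D-W =  7 → H
  i= 8: V-T =  2 → C
  i= 9: F-R = 14 → O
  i=10: L-Q = 21 → V
  i=11: L-R = 20 → U
  i=12: A-J = 17 → R
  i=13: L-E =  7 → H
  i=14: G-E =  2 → C
  i=15: A-M = 14 → O
  i=16: D-I = 21 → V
  i=17: G-M = 20 → U
  i=18: V-E = 17 → R
  i=19: D-W =  7 → H
  i=20: X-V =  2 → C
  i=21: T-F = 14 → O
  i=22: Z-E = 21 → V
  i=23: Z-F = 20 → U
  i=24: C-L = 17 → R
  i=25: J-C =  7 → H
  i=26: V-T =  2 → C
  i=27: P-B = 14 → O
  i=28: E-J = 21 → V
  shifts repeat with period 6: RHCOVU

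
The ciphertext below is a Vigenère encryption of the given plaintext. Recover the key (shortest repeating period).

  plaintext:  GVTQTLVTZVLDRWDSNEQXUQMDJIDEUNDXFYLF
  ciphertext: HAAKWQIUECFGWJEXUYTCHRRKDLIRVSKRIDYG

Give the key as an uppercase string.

BFHUDFN

  i= 0: H-G =  1 → B
  i= 1: A-V =  5 → F
  i= 2: A-T =  7 → H
  i= 3: K-Q = 20 → U
  i= 4: W-T =  3 → D
  i= 5: Q-L =  5 → F
  i= 6: I-V = 13 → N
  i= 7: U-T =  1 → B
  i= 8: E-Z =  5 → F
  i= 9: C-V =  7 → H
  i=10: F-L = 20 → U
  i=11: G-D =  3 → D
  i=12: W-R =  5 → F
  i=13: J-W = 13 → N
  i=14: E-D =  1 → B
  i=15: X-S =  5 → F
  i=16: U-N =  7 → H
  i=17: Y-E = 20 → U
  i=18: T-Q =  3 → D
  i=19: C-X =  5 → F
  i=20: H-U = 13 → N
  i=21: R-Q =  1 → B
  i=22: R-M =  5 → F
  i=23: K-D =  7 → H
  i=24: D-J = 20 → U
  i=25: L-I =  3 → D
  i=26: I-D =  5 → F
  i=27: R-E = 13 → N
  i=28: V-U =  1 → B
  i=29: S-N =  5 → F
  i=30: K-D =  7 → H
  i=31: R-X = 20 → U
  i=32: I-F =  3 → D
  i=33: D-Y =  5 → F
  i=34: Y-L = 13 → N
  i=35: G-F =  1 → B
  shifts repeat with period 7: BFHUDFN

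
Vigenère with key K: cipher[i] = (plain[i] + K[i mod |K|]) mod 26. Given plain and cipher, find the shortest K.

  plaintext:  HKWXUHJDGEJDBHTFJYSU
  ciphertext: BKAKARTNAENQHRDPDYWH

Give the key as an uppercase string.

UAENGKKK

  i= 0: B-H = 20 → U
  i= 1: K-K =  0 → A
  i= 2: A-W =  4 → E
  i= 3: K-X = 13 → N
  i= 4: A-U =  6 → G
  i= 5: R-H = 10 → K
  i= 6: T-J = 10 → K
  i= 7: N-D = 10 → K
  i= 8: A-G = 20 → U
  i= 9: E-E =  0 → A
  i=10: N-J =  4 → E
  i=11: Q-D = 13 → N
  i=12: H-B =  6 → G
  i=13: R-H = 10 → K
  i=14: D-T = 10 → K
  i=15: P-F = 10 → K
  i=16: D-J = 20 → U
  i=17: Y-Y =  0 → A
  i=18: W-S =  4 → E
  i=19: H-U = 13 → N
  shifts repeat with period 8: UAENGKKK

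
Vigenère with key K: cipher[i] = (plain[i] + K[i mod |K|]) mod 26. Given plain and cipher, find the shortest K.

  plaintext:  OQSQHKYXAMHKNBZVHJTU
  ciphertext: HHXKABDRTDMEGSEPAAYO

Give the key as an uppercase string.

  i= 0: H-O = 19 → T
  i= 1: H-Q = 17 → R
  i= 2: X-S =  5 → F
  i= 3: K-Q = 20 → U
  i= 4: A-H = 19 → T
  i= 5: B-K = 17 → R
  i= 6: D-Y =  5 → F
  i= 7: R-X = 20 → U
  i= 8: T-A = 19 → T
  i= 9: D-M = 17 → R
  i=10: M-H =  5 → F
  i=11: E-K = 20 → U
  i=12: G-N = 19 → T
  i=13: S-B = 17 → R
  i=14: E-Z =  5 → F
  i=15: P-V = 20 → U
  i=16: A-H = 19 → T
  i=17: A-J = 17 → R
  i=18: Y-T =  5 → F
  i=19: O-U = 20 → U
  shifts repeat with period 4: TRFU

TRFU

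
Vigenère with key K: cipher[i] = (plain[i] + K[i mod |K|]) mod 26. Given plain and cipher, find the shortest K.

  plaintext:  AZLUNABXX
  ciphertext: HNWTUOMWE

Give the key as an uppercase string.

HOLZ

  i= 0: H-A =  7 → H
  i= 1: N-Z = 14 → O
  i= 2: W-L = 11 → L
  i= 3: T-U = 25 → Z
  i= 4: U-N =  7 → H
  i= 5: O-A = 14 → O
  i= 6: M-B = 11 → L
  i= 7: W-X = 25 → Z
  i= 8: E-X =  7 → H
  shifts repeat with period 4: HOLZ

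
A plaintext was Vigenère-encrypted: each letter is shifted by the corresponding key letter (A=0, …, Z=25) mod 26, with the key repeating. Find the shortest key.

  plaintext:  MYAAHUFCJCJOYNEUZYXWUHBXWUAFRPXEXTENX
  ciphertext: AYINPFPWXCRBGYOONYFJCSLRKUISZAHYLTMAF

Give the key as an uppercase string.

  i= 0: A-M = 14 → O
  i= 1: Y-Y =  0 → A
  i= 2: I-A =  8 → I
  i= 3: N-A = 13 → N
  i= 4: P-H =  8 → I
  i= 5: F-U = 11 → L
  i= 6: P-F = 10 → K
  i= 7: W-C = 20 → U
  i= 8: X-J = 14 → O
  i= 9: C-C =  0 → A
  i=10: R-J =  8 → I
  i=11: B-O = 13 → N
  i=12: G-Y =  8 → I
  i=13: Y-N = 11 → L
  i=14: O-E = 10 → K
  i=15: O-U = 20 → U
  i=16: N-Z = 14 → O
  i=17: Y-Y =  0 → A
  i=18: F-X =  8 → I
  i=19: J-W = 13 → N
  i=20: C-U =  8 → I
  i=21: S-H = 11 → L
  i=22: L-B = 10 → K
  i=23: R-X = 20 → U
  i=24: K-W = 14 → O
  i=25: U-U =  0 → A
  i=26: I-A =  8 → I
  i=27: S-F = 13 → N
  i=28: Z-R =  8 → I
  i=29: A-P = 11 → L
  i=30: H-X = 10 → K
  i=31: Y-E = 20 → U
  i=32: L-X = 14 → O
  i=33: T-T =  0 → A
  i=34: M-E =  8 → I
  i=35: A-N = 13 → N
  i=36: F-X =  8 → I
  shifts repeat with period 8: OAINILKU

OAINILKU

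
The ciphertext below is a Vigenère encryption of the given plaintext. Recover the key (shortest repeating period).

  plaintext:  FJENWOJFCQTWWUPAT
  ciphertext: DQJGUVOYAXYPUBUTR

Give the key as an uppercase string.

  i= 0: D-F = 24 → Y
  i= 1: Q-J =  7 → H
  i= 2: J-E =  5 → F
  i= 3: G-N = 19 → T
  i= 4: U-W = 24 → Y
  i= 5: V-O =  7 → H
  i= 6: O-J =  5 → F
  i= 7: Y-F = 19 → T
  i= 8: A-C = 24 → Y
  i= 9: X-Q =  7 → H
  i=10: Y-T =  5 → F
  i=11: P-W = 19 → T
  i=12: U-W = 24 → Y
  i=13: B-U =  7 → H
  i=14: U-P =  5 → F
  i=15: T-A = 19 → T
  i=16: R-T = 24 → Y
  shifts repeat with period 4: YHFT

YHFT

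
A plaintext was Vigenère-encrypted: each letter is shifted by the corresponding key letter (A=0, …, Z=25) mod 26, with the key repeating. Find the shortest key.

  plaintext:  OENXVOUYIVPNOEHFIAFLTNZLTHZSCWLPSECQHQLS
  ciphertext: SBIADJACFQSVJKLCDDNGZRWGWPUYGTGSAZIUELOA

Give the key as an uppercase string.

  i= 0: S-O =  4 → E
  i= 1: B-E = 23 → X
  i= 2: I-N = 21 → V
  i= 3: A-X =  3 → D
  i= 4: D-V =  8 → I
  i= 5: J-O = 21 → V
  i= 6: A-U =  6 → G
  i= 7: C-Y =  4 → E
  i= 8: F-I = 23 → X
  i= 9: Q-V = 21 → V
  i=10: S-P =  3 → D
  i=11: V-N =  8 → I
  i=12: J-O = 21 → V
  i=13: K-E =  6 → G
  i=14: L-H =  4 → E
  i=15: C-F = 23 → X
  i=16: D-I = 21 → V
  i=17: D-A =  3 → D
  i=18: N-F =  8 → I
  i=19: G-L = 21 → V
  i=20: Z-T =  6 → G
  i=21: R-N =  4 → E
  i=22: W-Z = 23 → X
  i=23: G-L = 21 → V
  i=24: W-T =  3 → D
  i=25: P-H =  8 → I
  i=26: U-Z = 21 → V
  i=27: Y-S =  6 → G
  i=28: G-C =  4 → E
  i=29: T-W = 23 → X
  i=30: G-L = 21 → V
  i=31: S-P =  3 → D
  i=32: A-S =  8 → I
  i=33: Z-E = 21 → V
  i=34: I-C =  6 → G
  i=35: U-Q =  4 → E
  i=36: E-H = 23 → X
  i=37: L-Q = 21 → V
  i=38: O-L =  3 → D
  i=39: A-S =  8 → I
  shifts repeat with period 7: EXVDIVG

EXVDIVG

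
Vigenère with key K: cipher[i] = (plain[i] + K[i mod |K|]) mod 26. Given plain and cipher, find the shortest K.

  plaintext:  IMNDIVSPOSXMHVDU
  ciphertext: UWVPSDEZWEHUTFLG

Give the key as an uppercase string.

  i= 0: U-I = 12 → M
  i= 1: W-M = 10 → K
  i= 2: V-N =  8 → I
  i= 3: P-D = 12 → M
  i= 4: S-I = 10 → K
  i= 5: D-V =  8 → I
  i= 6: E-S = 12 → M
  i= 7: Z-P = 10 → K
  i= 8: W-O =  8 → I
  i= 9: E-S = 12 → M
  i=10: H-X = 10 → K
  i=11: U-M =  8 → I
  i=12: T-H = 12 → M
  i=13: F-V = 10 → K
  i=14: L-D =  8 → I
  i=15: G-U = 12 → M
  shifts repeat with period 3: MKI

MKI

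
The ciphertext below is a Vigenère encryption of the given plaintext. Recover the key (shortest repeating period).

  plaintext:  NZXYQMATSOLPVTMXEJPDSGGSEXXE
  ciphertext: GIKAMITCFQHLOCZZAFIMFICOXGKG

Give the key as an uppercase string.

TJNCWW

  i= 0: G-N = 19 → T
  i= 1: I-Z =  9 → J
  i= 2: K-X = 13 → N
  i= 3: A-Y =  2 → C
  i= 4: M-Q = 22 → W
  i= 5: I-M = 22 → W
  i= 6: T-A = 19 → T
  i= 7: C-T =  9 → J
  i= 8: F-S = 13 → N
  i= 9: Q-O =  2 → C
  i=10: H-L = 22 → W
  i=11: L-P = 22 → W
  i=12: O-V = 19 → T
  i=13: C-T =  9 → J
  i=14: Z-M = 13 → N
  i=15: Z-X =  2 → C
  i=16: A-E = 22 → W
  i=17: F-J = 22 → W
  i=18: I-P = 19 → T
  i=19: M-D =  9 → J
  i=20: F-S = 13 → N
  i=21: I-G =  2 → C
  i=22: C-G = 22 → W
  i=23: O-S = 22 → W
  i=24: X-E = 19 → T
  i=25: G-X =  9 → J
  i=26: K-X = 13 → N
  i=27: G-E =  2 → C
  shifts repeat with period 6: TJNCWW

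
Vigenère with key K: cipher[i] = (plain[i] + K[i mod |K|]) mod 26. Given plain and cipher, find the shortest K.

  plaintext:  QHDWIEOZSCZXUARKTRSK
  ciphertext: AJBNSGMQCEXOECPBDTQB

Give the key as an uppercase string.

KCYR

  i= 0: A-Q = 10 → K
  i= 1: J-H =  2 → C
  i= 2: B-D = 24 → Y
  i= 3: N-W = 17 → R
  i= 4: S-I = 10 → K
  i= 5: G-E =  2 → C
  i= 6: M-O = 24 → Y
  i= 7: Q-Z = 17 → R
  i= 8: C-S = 10 → K
  i= 9: E-C =  2 → C
  i=10: X-Z = 24 → Y
  i=11: O-X = 17 → R
  i=12: E-U = 10 → K
  i=13: C-A =  2 → C
  i=14: P-R = 24 → Y
  i=15: B-K = 17 → R
  i=16: D-T = 10 → K
  i=17: T-R =  2 → C
  i=18: Q-S = 24 → Y
  i=19: B-K = 17 → R
  shifts repeat with period 4: KCYR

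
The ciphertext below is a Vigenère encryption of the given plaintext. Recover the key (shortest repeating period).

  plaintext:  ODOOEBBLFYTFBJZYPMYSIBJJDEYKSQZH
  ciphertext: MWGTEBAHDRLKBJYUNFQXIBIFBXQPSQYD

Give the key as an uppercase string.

YTSFAAZW

  i= 0: M-O = 24 → Y
  i= 1: W-D = 19 → T
  i= 2: G-O = 18 → S
  i= 3: T-O =  5 → F
  i= 4: E-E =  0 → A
  i= 5: B-B =  0 → A
  i= 6: A-B = 25 → Z
  i= 7: H-L = 22 → W
  i= 8: D-F = 24 → Y
  i= 9: R-Y = 19 → T
  i=10: L-T = 18 → S
  i=11: K-F =  5 → F
  i=12: B-B =  0 → A
  i=13: J-J =  0 → A
  i=14: Y-Z = 25 → Z
  i=15: U-Y = 22 → W
  i=16: N-P = 24 → Y
  i=17: F-M = 19 → T
  i=18: Q-Y = 18 → S
  i=19: X-S =  5 → F
  i=20: I-I =  0 → A
  i=21: B-B =  0 → A
  i=22: I-J = 25 → Z
  i=23: F-J = 22 → W
  i=24: B-D = 24 → Y
  i=25: X-E = 19 → T
  i=26: Q-Y = 18 → S
  i=27: P-K =  5 → F
  i=28: S-S =  0 → A
  i=29: Q-Q =  0 → A
  i=30: Y-Z = 25 → Z
  i=31: D-H = 22 → W
  shifts repeat with period 8: YTSFAAZW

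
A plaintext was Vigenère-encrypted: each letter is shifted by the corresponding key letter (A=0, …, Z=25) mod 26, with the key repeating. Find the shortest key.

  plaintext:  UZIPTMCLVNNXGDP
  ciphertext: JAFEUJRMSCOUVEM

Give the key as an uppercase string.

PBX

  i= 0: J-U = 15 → P
  i= 1: A-Z =  1 → B
  i= 2: F-I = 23 → X
  i= 3: E-P = 15 → P
  i= 4: U-T =  1 → B
  i= 5: J-M = 23 → X
  i= 6: R-C = 15 → P
  i= 7: M-L =  1 → B
  i= 8: S-V = 23 → X
  i= 9: C-N = 15 → P
  i=10: O-N =  1 → B
  i=11: U-X = 23 → X
  i=12: V-G = 15 → P
  i=13: E-D =  1 → B
  i=14: M-P = 23 → X
  shifts repeat with period 3: PBX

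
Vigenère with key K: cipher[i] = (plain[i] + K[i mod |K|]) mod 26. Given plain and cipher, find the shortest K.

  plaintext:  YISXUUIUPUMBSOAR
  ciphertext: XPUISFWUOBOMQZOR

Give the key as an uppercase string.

  i= 0: X-Y = 25 → Z
  i= 1: P-I =  7 → H
  i= 2: U-S =  2 → C
  i= 3: I-X = 11 → L
  i= 4: S-U = 24 → Y
  i= 5: F-U = 11 → L
  i= 6: W-I = 14 → O
  i= 7: U-U =  0 → A
  i= 8: O-P = 25 → Z
  i= 9: B-U =  7 → H
  i=10: O-M =  2 → C
  i=11: M-B = 11 → L
  i=12: Q-S = 24 → Y
  i=13: Z-O = 11 → L
  i=14: O-A = 14 → O
  i=15: R-R =  0 → A
  shifts repeat with period 8: ZHCLYLOA

ZHCLYLOA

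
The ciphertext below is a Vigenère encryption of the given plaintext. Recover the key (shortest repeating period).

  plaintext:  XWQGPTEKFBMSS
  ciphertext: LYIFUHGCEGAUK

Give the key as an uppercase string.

  i= 0: L-X = 14 → O
  i= 1: Y-W =  2 → C
  i= 2: I-Q = 18 → S
  i= 3: F-G = 25 → Z
  i= 4: U-P =  5 → F
  i= 5: H-T = 14 → O
  i= 6: G-E =  2 → C
  i= 7: C-K = 18 → S
  i= 8: E-F = 25 → Z
  i= 9: G-B =  5 → F
  i=10: A-M = 14 → O
  i=11: U-S =  2 → C
  i=12: K-S = 18 → S
  shifts repeat with period 5: OCSZF

OCSZF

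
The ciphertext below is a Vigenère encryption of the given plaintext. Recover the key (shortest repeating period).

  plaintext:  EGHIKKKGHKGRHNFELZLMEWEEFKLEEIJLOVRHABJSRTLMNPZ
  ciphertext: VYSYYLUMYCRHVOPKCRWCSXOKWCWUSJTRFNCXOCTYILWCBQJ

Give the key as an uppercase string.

RSLQOBKG

  i= 0: V-E = 17 → R
  i= 1: Y-G = 18 → S
  i= 2: S-H = 11 → L
  i= 3: Y-I = 16 → Q
  i= 4: Y-K = 14 → O
  i= 5: L-K =  1 → B
  i= 6: U-K = 10 → K
  i= 7: M-G =  6 → G
  i= 8: Y-H = 17 → R
  i= 9: C-K = 18 → S
  i=10: R-G = 11 → L
  i=11: H-R = 16 → Q
  i=12: V-H = 14 → O
  i=13: O-N =  1 → B
  i=14: P-F = 10 → K
  i=15: K-E =  6 → G
  i=16: C-L = 17 → R
  i=17: R-Z = 18 → S
  i=18: W-L = 11 → L
  i=19: C-M = 16 → Q
  i=20: S-E = 14 → O
  i=21: X-W =  1 → B
  i=22: O-E = 10 → K
  i=23: K-E =  6 → G
  i=24: W-F = 17 → R
  i=25: C-K = 18 → S
  i=26: W-L = 11 → L
  i=27: U-E = 16 → Q
  i=28: S-E = 14 → O
  i=29: J-I =  1 → B
  i=30: T-J = 10 → K
  i=31: R-L =  6 → G
  i=32: F-O = 17 → R
  i=33: N-V = 18 → S
  i=34: C-R = 11 → L
  i=35: X-H = 16 → Q
  i=36: O-A = 14 → O
  i=37: C-B =  1 → B
  i=38: T-J = 10 → K
  i=39: Y-S =  6 → G
  i=40: I-R = 17 → R
  i=41: L-T = 18 → S
  i=42: W-L = 11 → L
  i=43: C-M = 16 → Q
  i=44: B-N = 14 → O
  i=45: Q-P =  1 → B
  i=46: J-Z = 10 → K
  shifts repeat with period 8: RSLQOBKG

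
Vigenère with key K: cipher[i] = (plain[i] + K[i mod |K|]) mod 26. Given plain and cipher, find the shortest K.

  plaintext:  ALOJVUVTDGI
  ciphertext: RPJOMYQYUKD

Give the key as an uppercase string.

  i= 0: R-A = 17 → R
  i= 1: P-L =  4 → E
  i= 2: J-O = 21 → V
  i= 3: O-J =  5 → F
  i= 4: M-V = 17 → R
  i= 5: Y-U =  4 → E
  i= 6: Q-V = 21 → V
  i= 7: Y-T =  5 → F
  i= 8: U-D = 17 → R
  i= 9: K-G =  4 → E
  i=10: D-I = 21 → V
  shifts repeat with period 4: REVF

REVF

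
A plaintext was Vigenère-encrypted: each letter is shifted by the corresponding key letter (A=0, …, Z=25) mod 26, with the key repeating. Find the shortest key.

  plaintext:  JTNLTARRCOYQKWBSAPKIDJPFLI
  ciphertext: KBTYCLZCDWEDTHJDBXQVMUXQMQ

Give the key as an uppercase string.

  i= 0: K-J =  1 → B
  i= 1: B-T =  8 → I
  i= 2: T-N =  6 → G
  i= 3: Y-L = 13 → N
  i= 4: C-T =  9 → J
  i= 5: L-A = 11 → L
  i= 6: Z-R =  8 → I
  i= 7: C-R = 11 → L
  i= 8: D-C =  1 → B
  i= 9: W-O =  8 → I
  i=10: E-Y =  6 → G
  i=11: D-Q = 13 → N
  i=12: T-K =  9 → J
  i=13: H-W = 11 → L
  i=14: J-B =  8 → I
  i=15: D-S = 11 → L
  i=16: B-A =  1 → B
  i=17: X-P =  8 → I
  i=18: Q-K =  6 → G
  i=19: V-I = 13 → N
  i=20: M-D =  9 → J
  i=21: U-J = 11 → L
  i=22: X-P =  8 → I
  i=23: Q-F = 11 → L
  i=24: M-L =  1 → B
  i=25: Q-I =  8 → I
  shifts repeat with period 8: BIGNJLIL

BIGNJLIL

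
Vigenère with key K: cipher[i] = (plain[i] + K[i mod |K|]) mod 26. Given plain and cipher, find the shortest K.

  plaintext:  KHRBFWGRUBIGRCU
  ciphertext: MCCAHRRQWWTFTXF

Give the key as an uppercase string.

CVLZ

  i= 0: M-K =  2 → C
  i= 1: C-H = 21 → V
  i= 2: C-R = 11 → L
  i= 3: A-B = 25 → Z
  i= 4: H-F =  2 → C
  i= 5: R-W = 21 → V
  i= 6: R-G = 11 → L
  i= 7: Q-R = 25 → Z
  i= 8: W-U =  2 → C
  i= 9: W-B = 21 → V
  i=10: T-I = 11 → L
  i=11: F-G = 25 → Z
  i=12: T-R =  2 → C
  i=13: X-C = 21 → V
  i=14: F-U = 11 → L
  shifts repeat with period 4: CVLZ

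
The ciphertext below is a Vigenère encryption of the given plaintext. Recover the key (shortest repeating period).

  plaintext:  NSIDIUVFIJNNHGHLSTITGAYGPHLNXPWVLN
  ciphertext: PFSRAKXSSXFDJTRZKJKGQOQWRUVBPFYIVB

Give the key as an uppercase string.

CNKOSQ

  i= 0: P-N =  2 → C
  i= 1: F-S = 13 → N
  i= 2: S-I = 10 → K
  i= 3: R-D = 14 → O
  i= 4: A-I = 18 → S
  i= 5: K-U = 16 → Q
  i= 6: X-V =  2 → C
  i= 7: S-F = 13 → N
  i= 8: S-I = 10 → K
  i= 9: X-J = 14 → O
  i=10: F-N = 18 → S
  i=11: D-N = 16 → Q
  i=12: J-H =  2 → C
  i=13: T-G = 13 → N
  i=14: R-H = 10 → K
  i=15: Z-L = 14 → O
  i=16: K-S = 18 → S
  i=17: J-T = 16 → Q
  i=18: K-I =  2 → C
  i=19: G-T = 13 → N
  i=20: Q-G = 10 → K
  i=21: O-A = 14 → O
  i=22: Q-Y = 18 → S
  i=23: W-G = 16 → Q
  i=24: R-P =  2 → C
  i=25: U-H = 13 → N
  i=26: V-L = 10 → K
  i=27: B-N = 14 → O
  i=28: P-X = 18 → S
  i=29: F-P = 16 → Q
  i=30: Y-W =  2 → C
  i=31: I-V = 13 → N
  i=32: V-L = 10 → K
  i=33: B-N = 14 → O
  shifts repeat with period 6: CNKOSQ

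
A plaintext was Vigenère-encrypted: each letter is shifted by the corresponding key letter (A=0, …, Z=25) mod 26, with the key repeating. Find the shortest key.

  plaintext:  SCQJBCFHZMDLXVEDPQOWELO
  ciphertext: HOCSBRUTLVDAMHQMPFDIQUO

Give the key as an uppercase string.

PMMJAP

  i= 0: H-S = 15 → P
  i= 1: O-C = 12 → M
  i= 2: C-Q = 12 → M
  i= 3: S-J =  9 → J
  i= 4: B-B =  0 → A
  i= 5: R-C = 15 → P
  i= 6: U-F = 15 → P
  i= 7: T-H = 12 → M
  i= 8: L-Z = 12 → M
  i= 9: V-M =  9 → J
  i=10: D-D =  0 → A
  i=11: A-L = 15 → P
  i=12: M-X = 15 → P
  i=13: H-V = 12 → M
  i=14: Q-E = 12 → M
  i=15: M-D =  9 → J
  i=16: P-P =  0 → A
  i=17: F-Q = 15 → P
  i=18: D-O = 15 → P
  i=19: I-W = 12 → M
  i=20: Q-E = 12 → M
  i=21: U-L =  9 → J
  i=22: O-O =  0 → A
  shifts repeat with period 6: PMMJAP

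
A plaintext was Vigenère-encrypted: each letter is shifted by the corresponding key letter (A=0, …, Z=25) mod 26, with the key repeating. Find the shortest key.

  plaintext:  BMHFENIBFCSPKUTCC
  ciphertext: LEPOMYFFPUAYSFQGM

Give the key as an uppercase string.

KSIJILXE

  i= 0: L-B = 10 → K
  i= 1: E-M = 18 → S
  i= 2: P-H =  8 → I
  i= 3: O-F =  9 → J
  i= 4: M-E =  8 → I
  i= 5: Y-N = 11 → L
  i= 6: F-I = 23 → X
  i= 7: F-B =  4 → E
  i= 8: P-F = 10 → K
  i= 9: U-C = 18 → S
  i=10: A-S =  8 → I
  i=11: Y-P =  9 → J
  i=12: S-K =  8 → I
  i=13: F-U = 11 → L
  i=14: Q-T = 23 → X
  i=15: G-C =  4 → E
  i=16: M-C = 10 → K
  shifts repeat with period 8: KSIJILXE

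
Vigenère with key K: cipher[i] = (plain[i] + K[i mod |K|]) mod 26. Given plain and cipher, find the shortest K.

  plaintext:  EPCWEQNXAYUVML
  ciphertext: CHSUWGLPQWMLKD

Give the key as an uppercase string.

YSQ

  i= 0: C-E = 24 → Y
  i= 1: H-P = 18 → S
  i= 2: S-C = 16 → Q
  i= 3: U-W = 24 → Y
  i= 4: W-E = 18 → S
  i= 5: G-Q = 16 → Q
  i= 6: L-N = 24 → Y
  i= 7: P-X = 18 → S
  i= 8: Q-A = 16 → Q
  i= 9: W-Y = 24 → Y
  i=10: M-U = 18 → S
  i=11: L-V = 16 → Q
  i=12: K-M = 24 → Y
  i=13: D-L = 18 → S
  shifts repeat with period 3: YSQ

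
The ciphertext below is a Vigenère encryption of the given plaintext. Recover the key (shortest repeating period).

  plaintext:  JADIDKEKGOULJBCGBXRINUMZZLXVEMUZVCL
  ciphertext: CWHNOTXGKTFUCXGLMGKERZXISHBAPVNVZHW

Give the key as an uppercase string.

TWEFLJ

  i= 0: C-J = 19 → T
  i= 1: W-A = 22 → W
  i= 2: H-D =  4 → E
  i= 3: N-I =  5 → F
  i= 4: O-D = 11 → L
  i= 5: T-K =  9 → J
  i= 6: X-E = 19 → T
  i= 7: G-K = 22 → W
  i= 8: K-G =  4 → E
  i= 9: T-O =  5 → F
  i=10: F-U = 11 → L
  i=11: U-L =  9 → J
  i=12: C-J = 19 → T
  i=13: X-B = 22 → W
  i=14: G-C =  4 → E
  i=15: L-G =  5 → F
  i=16: M-B = 11 → L
  i=17: G-X =  9 → J
  i=18: K-R = 19 → T
  i=19: E-I = 22 → W
  i=20: R-N =  4 → E
  i=21: Z-U =  5 → F
  i=22: X-M = 11 → L
  i=23: I-Z =  9 → J
  i=24: S-Z = 19 → T
  i=25: H-L = 22 → W
  i=26: B-X =  4 → E
  i=27: A-V =  5 → F
  i=28: P-E = 11 → L
  i=29: V-M =  9 → J
  i=30: N-U = 19 → T
  i=31: V-Z = 22 → W
  i=32: Z-V =  4 → E
  i=33: H-C =  5 → F
  i=34: W-L = 11 → L
  shifts repeat with period 6: TWEFLJ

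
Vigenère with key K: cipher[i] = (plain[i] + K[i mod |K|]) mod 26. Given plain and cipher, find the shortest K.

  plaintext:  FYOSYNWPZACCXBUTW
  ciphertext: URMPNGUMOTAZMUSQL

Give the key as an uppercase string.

PTYX

  i= 0: U-F = 15 → P
  i= 1: R-Y = 19 → T
  i= 2: M-O = 24 → Y
  i= 3: P-S = 23 → X
  i= 4: N-Y = 15 → P
  i= 5: G-N = 19 → T
  i= 6: U-W = 24 → Y
  i= 7: M-P = 23 → X
  i= 8: O-Z = 15 → P
  i= 9: T-A = 19 → T
  i=10: A-C = 24 → Y
  i=11: Z-C = 23 → X
  i=12: M-X = 15 → P
  i=13: U-B = 19 → T
  i=14: S-U = 24 → Y
  i=15: Q-T = 23 → X
  i=16: L-W = 15 → P
  shifts repeat with period 4: PTYX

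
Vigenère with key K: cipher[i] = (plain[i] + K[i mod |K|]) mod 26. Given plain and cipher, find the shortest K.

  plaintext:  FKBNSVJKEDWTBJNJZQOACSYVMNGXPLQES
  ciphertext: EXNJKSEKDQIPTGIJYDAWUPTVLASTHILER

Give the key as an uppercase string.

  i= 0: E-F = 25 → Z
  i= 1: X-K = 13 → N
  i= 2: N-B = 12 → M
  i= 3: J-N = 22 → W
  i= 4: K-S = 18 → S
  i= 5: S-V = 23 → X
  i= 6: E-J = 21 → V
  i= 7: K-K =  0 → A
  i= 8: D-E = 25 → Z
  i= 9: Q-D = 13 → N
  i=10: I-W = 12 → M
  i=11: P-T = 22 → W
  i=12: T-B = 18 → S
  i=13: G-J = 23 → X
  i=14: I-N = 21 → V
  i=15: J-J =  0 → A
  i=16: Y-Z = 25 → Z
  i=17: D-Q = 13 → N
  i=18: A-O = 12 → M
  i=19: W-A = 22 → W
  i=20: U-C = 18 → S
  i=21: P-S = 23 → X
  i=22: T-Y = 21 → V
  i=23: V-V =  0 → A
  i=24: L-M = 25 → Z
  i=25: A-N = 13 → N
  i=26: S-G = 12 → M
  i=27: T-X = 22 → W
  i=28: H-P = 18 → S
  i=29: I-L = 23 → X
  i=30: L-Q = 21 → V
  i=31: E-E =  0 → A
  i=32: R-S = 25 → Z
  shifts repeat with period 8: ZNMWSXVA

ZNMWSXVA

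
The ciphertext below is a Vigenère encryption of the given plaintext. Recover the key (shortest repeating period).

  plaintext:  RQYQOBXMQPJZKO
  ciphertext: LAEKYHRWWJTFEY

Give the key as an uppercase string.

  i= 0: L-R = 20 → U
  i= 1: A-Q = 10 → K
  i= 2: E-Y =  6 → G
  i= 3: K-Q = 20 → U
  i= 4: Y-O = 10 → K
  i= 5: H-B =  6 → G
  i= 6: R-X = 20 → U
  i= 7: W-M = 10 → K
  i= 8: W-Q =  6 → G
  i= 9: J-P = 20 → U
  i=10: T-J = 10 → K
  i=11: F-Z =  6 → G
  i=12: E-K = 20 → U
  i=13: Y-O = 10 → K
  shifts repeat with period 3: UKG

UKG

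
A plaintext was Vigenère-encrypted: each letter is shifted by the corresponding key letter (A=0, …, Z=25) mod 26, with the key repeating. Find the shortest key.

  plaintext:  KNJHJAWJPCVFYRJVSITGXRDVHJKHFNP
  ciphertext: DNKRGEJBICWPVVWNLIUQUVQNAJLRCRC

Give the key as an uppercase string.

TABKXENS

  i= 0: D-K = 19 → T
  i= 1: N-N =  0 → A
  i= 2: K-J =  1 → B
  i= 3: R-H = 10 → K
  i= 4: G-J = 23 → X
  i= 5: E-A =  4 → E
  i= 6: J-W = 13 → N
  i= 7: B-J = 18 → S
  i= 8: I-P = 19 → T
  i= 9: C-C =  0 → A
  i=10: W-V =  1 → B
  i=11: P-F = 10 → K
  i=12: V-Y = 23 → X
  i=13: V-R =  4 → E
  i=14: W-J = 13 → N
  i=15: N-V = 18 → S
  i=16: L-S = 19 → T
  i=17: I-I =  0 → A
  i=18: U-T =  1 → B
  i=19: Q-G = 10 → K
  i=20: U-X = 23 → X
  i=21: V-R =  4 → E
  i=22: Q-D = 13 → N
  i=23: N-V = 18 → S
  i=24: A-H = 19 → T
  i=25: J-J =  0 → A
  i=26: L-K =  1 → B
  i=27: R-H = 10 → K
  i=28: C-F = 23 → X
  i=29: R-N =  4 → E
  i=30: C-P = 13 → N
  shifts repeat with period 8: TABKXENS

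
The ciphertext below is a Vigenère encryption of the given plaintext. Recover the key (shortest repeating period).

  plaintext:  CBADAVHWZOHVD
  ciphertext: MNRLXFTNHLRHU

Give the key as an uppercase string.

  i= 0: M-C = 10 → K
  i= 1: N-B = 12 → M
  i= 2: R-A = 17 → R
  i= 3: L-D =  8 → I
  i= 4: X-A = 23 → X
  i= 5: F-V = 10 → K
  i= 6: T-H = 12 → M
  i= 7: N-W = 17 → R
  i= 8: H-Z =  8 → I
  i= 9: L-O = 23 → X
  i=10: R-H = 10 → K
  i=11: H-V = 12 → M
  i=12: U-D = 17 → R
  shifts repeat with period 5: KMRIX

KMRIX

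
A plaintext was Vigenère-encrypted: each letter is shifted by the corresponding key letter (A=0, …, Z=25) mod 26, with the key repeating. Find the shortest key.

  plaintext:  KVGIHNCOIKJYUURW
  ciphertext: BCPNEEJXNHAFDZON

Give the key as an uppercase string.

  i= 0: B-K = 17 → R
  i= 1: C-V =  7 → H
  i= 2: P-G =  9 → J
  i= 3: N-I =  5 → F
  i= 4: E-H = 23 → X
  i= 5: E-N = 17 → R
  i= 6: J-C =  7 → H
  i= 7: X-O =  9 → J
  i= 8: N-I =  5 → F
  i= 9: H-K = 23 → X
  i=10: A-J = 17 → R
  i=11: F-Y =  7 → H
  i=12: D-U =  9 → J
  i=13: Z-U =  5 → F
  i=14: O-R = 23 → X
  i=15: N-W = 17 → R
  shifts repeat with period 5: RHJFX

RHJFX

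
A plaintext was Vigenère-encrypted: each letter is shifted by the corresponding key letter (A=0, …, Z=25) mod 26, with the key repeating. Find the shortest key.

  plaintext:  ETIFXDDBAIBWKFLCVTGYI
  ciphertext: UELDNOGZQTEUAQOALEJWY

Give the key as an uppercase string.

QLDY

  i= 0: U-E = 16 → Q
  i= 1: E-T = 11 → L
  i= 2: L-I =  3 → D
  i= 3: D-F = 24 → Y
  i= 4: N-X = 16 → Q
  i= 5: O-D = 11 → L
  i= 6: G-D =  3 → D
  i= 7: Z-B = 24 → Y
  i= 8: Q-A = 16 → Q
  i= 9: T-I = 11 → L
  i=10: E-B =  3 → D
  i=11: U-W = 24 → Y
  i=12: A-K = 16 → Q
  i=13: Q-F = 11 → L
  i=14: O-L =  3 → D
  i=15: A-C = 24 → Y
  i=16: L-V = 16 → Q
  i=17: E-T = 11 → L
  i=18: J-G =  3 → D
  i=19: W-Y = 24 → Y
  i=20: Y-I = 16 → Q
  shifts repeat with period 4: QLDY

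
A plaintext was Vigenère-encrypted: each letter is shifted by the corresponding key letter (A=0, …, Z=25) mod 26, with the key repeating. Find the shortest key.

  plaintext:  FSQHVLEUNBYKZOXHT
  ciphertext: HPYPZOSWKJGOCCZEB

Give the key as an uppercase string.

  i= 0: H-F =  2 → C
  i= 1: P-S = 23 → X
  i= 2: Y-Q =  8 → I
  i= 3: P-H =  8 → I
  i= 4: Z-V =  4 → E
  i= 5: O-L =  3 → D
  i= 6: S-E = 14 → O
  i= 7: W-U =  2 → C
  i= 8: K-N = 23 → X
  i= 9: J-B =  8 → I
  i=10: G-Y =  8 → I
  i=11: O-K =  4 → E
  i=12: C-Z =  3 → D
  i=13: C-O = 14 → O
  i=14: Z-X =  2 → C
  i=15: E-H = 23 → X
  i=16: B-T =  8 → I
  shifts repeat with period 7: CXIIEDO

CXIIEDO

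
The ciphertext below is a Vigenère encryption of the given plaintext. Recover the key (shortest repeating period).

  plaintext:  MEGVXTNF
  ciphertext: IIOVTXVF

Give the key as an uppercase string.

WEIA

  i= 0: I-M = 22 → W
  i= 1: I-E =  4 → E
  i= 2: O-G =  8 → I
  i= 3: V-V =  0 → A
  i= 4: T-X = 22 → W
  i= 5: X-T =  4 → E
  i= 6: V-N =  8 → I
  i= 7: F-F =  0 → A
  shifts repeat with period 4: WEIA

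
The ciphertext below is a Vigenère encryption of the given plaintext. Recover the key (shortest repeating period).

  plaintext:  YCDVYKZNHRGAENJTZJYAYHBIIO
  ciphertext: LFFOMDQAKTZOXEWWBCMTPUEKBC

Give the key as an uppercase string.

NDCTOTR

  i= 0: L-Y = 13 → N
  i= 1: F-C =  3 → D
  i= 2: F-D =  2 → C
  i= 3: O-V = 19 → T
  i= 4: M-Y = 14 → O
  i= 5: D-K = 19 → T
  i= 6: Q-Z = 17 → R
  i= 7: A-N = 13 → N
  i= 8: K-H =  3 → D
  i= 9: T-R =  2 → C
  i=10: Z-G = 19 → T
  i=11: O-A = 14 → O
  i=12: X-E = 19 → T
  i=13: E-N = 17 → R
  i=14: W-J = 13 → N
  i=15: W-T =  3 → D
  i=16: B-Z =  2 → C
  i=17: C-J = 19 → T
  i=18: M-Y = 14 → O
  i=19: T-A = 19 → T
  i=20: P-Y = 17 → R
  i=21: U-H = 13 → N
  i=22: E-B =  3 → D
  i=23: K-I =  2 → C
  i=24: B-I = 19 → T
  i=25: C-O = 14 → O
  shifts repeat with period 7: NDCTOTR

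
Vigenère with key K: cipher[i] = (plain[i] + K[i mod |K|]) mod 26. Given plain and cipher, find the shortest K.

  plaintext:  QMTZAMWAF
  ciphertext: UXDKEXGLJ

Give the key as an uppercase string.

ELKL

  i= 0: U-Q =  4 → E
  i= 1: X-M = 11 → L
  i= 2: D-T = 10 → K
  i= 3: K-Z = 11 → L
  i= 4: E-A =  4 → E
  i= 5: X-M = 11 → L
  i= 6: G-W = 10 → K
  i= 7: L-A = 11 → L
  i= 8: J-F =  4 → E
  shifts repeat with period 4: ELKL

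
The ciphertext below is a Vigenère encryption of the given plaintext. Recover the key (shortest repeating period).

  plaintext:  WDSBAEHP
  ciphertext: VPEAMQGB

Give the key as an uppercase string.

ZMM

  i= 0: V-W = 25 → Z
  i= 1: P-D = 12 → M
  i= 2: E-S = 12 → M
  i= 3: A-B = 25 → Z
  i= 4: M-A = 12 → M
  i= 5: Q-E = 12 → M
  i= 6: G-H = 25 → Z
  i= 7: B-P = 12 → M
  shifts repeat with period 3: ZMM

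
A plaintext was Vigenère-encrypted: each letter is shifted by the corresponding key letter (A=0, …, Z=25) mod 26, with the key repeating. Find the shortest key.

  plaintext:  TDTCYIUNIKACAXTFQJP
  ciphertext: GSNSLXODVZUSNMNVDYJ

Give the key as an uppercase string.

NPUQ

  i= 0: G-T = 13 → N
  i= 1: S-D = 15 → P
  i= 2: N-T = 20 → U
  i= 3: S-C = 16 → Q
  i= 4: L-Y = 13 → N
  i= 5: X-I = 15 → P
  i= 6: O-U = 20 → U
  i= 7: D-N = 16 → Q
  i= 8: V-I = 13 → N
  i= 9: Z-K = 15 → P
  i=10: U-A = 20 → U
  i=11: S-C = 16 → Q
  i=12: N-A = 13 → N
  i=13: M-X = 15 → P
  i=14: N-T = 20 → U
  i=15: V-F = 16 → Q
  i=16: D-Q = 13 → N
  i=17: Y-J = 15 → P
  i=18: J-P = 20 → U
  shifts repeat with period 4: NPUQ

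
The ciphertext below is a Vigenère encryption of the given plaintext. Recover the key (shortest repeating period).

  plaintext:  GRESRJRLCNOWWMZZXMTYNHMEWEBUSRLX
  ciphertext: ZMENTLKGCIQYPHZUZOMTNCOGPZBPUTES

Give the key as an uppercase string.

TVAVCC

  i= 0: Z-G = 19 → T
  i= 1: M-R = 21 → V
  i= 2: E-E =  0 → A
  i= 3: N-S = 21 → V
  i= 4: T-R =  2 → C
  i= 5: L-J =  2 → C
  i= 6: K-R = 19 → T
  i= 7: G-L = 21 → V
  i= 8: C-C =  0 → A
  i= 9: I-N = 21 → V
  i=10: Q-O =  2 → C
  i=11: Y-W =  2 → C
  i=12: P-W = 19 → T
  i=13: H-M = 21 → V
  i=14: Z-Z =  0 → A
  i=15: U-Z = 21 → V
  i=16: Z-X =  2 → C
  i=17: O-M =  2 → C
  i=18: M-T = 19 → T
  i=19: T-Y = 21 → V
  i=20: N-N =  0 → A
  i=21: C-H = 21 → V
  i=22: O-M =  2 → C
  i=23: G-E =  2 → C
  i=24: P-W = 19 → T
  i=25: Z-E = 21 → V
  i=26: B-B =  0 → A
  i=27: P-U = 21 → V
  i=28: U-S =  2 → C
  i=29: T-R =  2 → C
  i=30: E-L = 19 → T
  i=31: S-X = 21 → V
  shifts repeat with period 6: TVAVCC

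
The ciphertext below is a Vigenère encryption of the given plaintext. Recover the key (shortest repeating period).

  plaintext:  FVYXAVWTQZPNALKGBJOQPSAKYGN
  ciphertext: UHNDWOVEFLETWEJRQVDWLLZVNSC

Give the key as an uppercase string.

PMPGWTZL

  i= 0: U-F = 15 → P
  i= 1: H-V = 12 → M
  i= 2: N-Y = 15 → P
  i= 3: D-X =  6 → G
  i= 4: W-A = 22 → W
  i= 5: O-V = 19 → T
  i= 6: V-W = 25 → Z
  i= 7: E-T = 11 → L
  i= 8: F-Q = 15 → P
  i= 9: L-Z = 12 → M
  i=10: E-P = 15 → P
  i=11: T-N =  6 → G
  i=12: W-A = 22 → W
  i=13: E-L = 19 → T
  i=14: J-K = 25 → Z
  i=15: R-G = 11 → L
  i=16: Q-B = 15 → P
  i=17: V-J = 12 → M
  i=18: D-O = 15 → P
  i=19: W-Q =  6 → G
  i=20: L-P = 22 → W
  i=21: L-S = 19 → T
  i=22: Z-A = 25 → Z
  i=23: V-K = 11 → L
  i=24: N-Y = 15 → P
  i=25: S-G = 12 → M
  i=26: C-N = 15 → P
  shifts repeat with period 8: PMPGWTZL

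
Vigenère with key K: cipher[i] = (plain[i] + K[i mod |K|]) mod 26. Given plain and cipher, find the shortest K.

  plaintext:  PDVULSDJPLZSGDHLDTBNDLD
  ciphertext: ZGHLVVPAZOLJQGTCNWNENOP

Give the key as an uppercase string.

KDMR

  i= 0: Z-P = 10 → K
  i= 1: G-D =  3 → D
  i= 2: H-V = 12 → M
  i= 3: L-U = 17 → R
  i= 4: V-L = 10 → K
  i= 5: V-S =  3 → D
  i= 6: P-D = 12 → M
  i= 7: A-J = 17 → R
  i= 8: Z-P = 10 → K
  i= 9: O-L =  3 → D
  i=10: L-Z = 12 → M
  i=11: J-S = 17 → R
  i=12: Q-G = 10 → K
  i=13: G-D =  3 → D
  i=14: T-H = 12 → M
  i=15: C-L = 17 → R
  i=16: N-D = 10 → K
  i=17: W-T =  3 → D
  i=18: N-B = 12 → M
  i=19: E-N = 17 → R
  i=20: N-D = 10 → K
  i=21: O-L =  3 → D
  i=22: P-D = 12 → M
  shifts repeat with period 4: KDMR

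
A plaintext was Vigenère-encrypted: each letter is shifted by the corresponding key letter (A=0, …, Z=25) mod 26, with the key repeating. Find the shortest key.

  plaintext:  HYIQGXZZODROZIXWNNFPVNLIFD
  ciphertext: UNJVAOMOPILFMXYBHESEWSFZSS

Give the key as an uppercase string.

  i= 0: U-H = 13 → N
  i= 1: N-Y = 15 → P
  i= 2: J-I =  1 → B
  i= 3: V-Q =  5 → F
  i= 4: A-G = 20 → U
  i= 5: O-X = 17 → R
  i= 6: M-Z = 13 → N
  i= 7: O-Z = 15 → P
  i= 8: P-O =  1 → B
  i= 9: I-D =  5 → F
  i=10: L-R = 20 → U
  i=11: F-O = 17 → R
  i=12: M-Z = 13 → N
  i=13: X-I = 15 → P
  i=14: Y-X =  1 → B
  i=15: B-W =  5 → F
  i=16: H-N = 20 → U
  i=17: E-N = 17 → R
  i=18: S-F = 13 → N
  i=19: E-P = 15 → P
  i=20: W-V =  1 → B
  i=21: S-N =  5 → F
  i=22: F-L = 20 → U
  i=23: Z-I = 17 → R
  i=24: S-F = 13 → N
  i=25: S-D = 15 → P
  shifts repeat with period 6: NPBFUR

NPBFUR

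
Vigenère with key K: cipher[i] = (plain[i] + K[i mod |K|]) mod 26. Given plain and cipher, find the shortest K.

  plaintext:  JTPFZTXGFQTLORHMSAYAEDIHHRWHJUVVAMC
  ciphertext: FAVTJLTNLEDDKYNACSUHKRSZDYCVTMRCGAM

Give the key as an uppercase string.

WHGOKS

  i= 0: F-J = 22 → W
  i= 1: A-T =  7 → H
  i= 2: V-P =  6 → G
  i= 3: T-F = 14 → O
  i= 4: J-Z = 10 → K
  i= 5: L-T = 18 → S
  i= 6: T-X = 22 → W
  i= 7: N-G =  7 → H
  i= 8: L-F =  6 → G
  i= 9: E-Q = 14 → O
  i=10: D-T = 10 → K
  i=11: D-L = 18 → S
  i=12: K-O = 22 → W
  i=13: Y-R =  7 → H
  i=14: N-H =  6 → G
  i=15: A-M = 14 → O
  i=16: C-S = 10 → K
  i=17: S-A = 18 → S
  i=18: U-Y = 22 → W
  i=19: H-A =  7 → H
  i=20: K-E =  6 → G
  i=21: R-D = 14 → O
  i=22: S-I = 10 → K
  i=23: Z-H = 18 → S
  i=24: D-H = 22 → W
  i=25: Y-R =  7 → H
  i=26: C-W =  6 → G
  i=27: V-H = 14 → O
  i=28: T-J = 10 → K
  i=29: M-U = 18 → S
  i=30: R-V = 22 → W
  i=31: C-V =  7 → H
  i=32: G-A =  6 → G
  i=33: A-M = 14 → O
  i=34: M-C = 10 → K
  shifts repeat with period 6: WHGOKS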